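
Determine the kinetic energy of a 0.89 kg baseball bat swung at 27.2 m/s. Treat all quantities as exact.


KE = 0.5 * m * v^2
KE = 0.5 * 0.89 * 27.2^2
KE = 0.5 * 0.89 * 739.84 = 329.2288 J

329.2288 J


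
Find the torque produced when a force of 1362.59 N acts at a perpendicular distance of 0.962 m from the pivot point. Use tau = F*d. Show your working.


tau = F * d
tau = 1362.59 * 0.962
tau = 1310.8116 N*m

1310.8116 N*m


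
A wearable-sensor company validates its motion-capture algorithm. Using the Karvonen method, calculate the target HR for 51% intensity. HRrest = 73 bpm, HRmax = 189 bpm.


Target = HRrest + pct*(HRmax - HRrest)
Heart rate reserve = HRmax - HRrest = 189 - 73 = 116 bpm
Fraction = 51% = 0.51
Target = 73 + 0.51 * 116
Target = 73 + 59.16 = 132.16 bpm

132.16 bpm


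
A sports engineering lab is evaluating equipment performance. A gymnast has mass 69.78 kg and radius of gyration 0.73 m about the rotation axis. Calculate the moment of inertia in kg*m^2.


I = m * k^2
I = 69.78 * 0.73^2
I = 69.78 * 0.5329 = 37.1858 kg*m^2

37.1858 kg*m^2


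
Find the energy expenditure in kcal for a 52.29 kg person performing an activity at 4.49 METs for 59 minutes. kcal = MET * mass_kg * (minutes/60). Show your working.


kcal = MET * mass * time_hr
Convert time: 59 min = 0.9833 hr
kcal = 4.49 * 52.29 * 0.9833
kcal = 230.8691 kcal

230.8691 kcal


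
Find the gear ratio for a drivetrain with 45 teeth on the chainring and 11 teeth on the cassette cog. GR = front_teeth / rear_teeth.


GR = front_teeth / rear_teeth
GR = 45 / 11
GR = 4.0909

4.0909


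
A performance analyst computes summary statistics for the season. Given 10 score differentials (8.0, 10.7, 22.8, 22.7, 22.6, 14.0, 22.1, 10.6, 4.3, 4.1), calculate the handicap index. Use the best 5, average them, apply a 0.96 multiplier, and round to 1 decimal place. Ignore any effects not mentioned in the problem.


All differentials: 8.0, 10.7, 22.8, 22.7, 22.6, 14.0, 22.1, 10.6, 4.3, 4.1
Sorted: 4.1, 4.3, 8.0, 10.6, 10.7, 14.0, 22.1, 22.6, 22.7, 22.8
Best 5: 4.1, 4.3, 8.0, 10.6, 10.7
Average of best = 37.7 / 5 = 7.54
Raw index = 7.54 * 0.96 = 7.2384
Handicap index = round(7.2384, 1) = 7.2

7.2


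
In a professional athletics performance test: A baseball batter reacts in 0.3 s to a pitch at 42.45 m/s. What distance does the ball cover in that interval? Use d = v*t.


d = v * t
d = 42.45 * 0.3
d = 12.735 m

12.735 m


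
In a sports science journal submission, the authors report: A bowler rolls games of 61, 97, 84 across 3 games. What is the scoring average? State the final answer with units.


Average = sum / n
Sum = 242
Average = 242 / 3 = 80.6667

80.6667


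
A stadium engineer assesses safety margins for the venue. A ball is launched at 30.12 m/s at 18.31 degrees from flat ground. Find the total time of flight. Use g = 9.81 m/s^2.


T = 2*v*sin(theta)/g
sin(theta) = sin(18.31 deg) = 0.3142
T = 2*30.12*0.3142 / 9.81
T = 18.9249 / 9.81 = 1.9291 s

1.9291 s


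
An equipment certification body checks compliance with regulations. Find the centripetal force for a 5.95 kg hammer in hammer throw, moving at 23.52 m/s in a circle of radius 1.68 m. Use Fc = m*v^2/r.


Fc = m * v^2 / r
v^2 = 23.52^2 = 553.1904
Fc = 5.95 * 553.1904 / 1.68
Fc = 3291.4829 / 1.68 = 1959.216 N

1959.216 N


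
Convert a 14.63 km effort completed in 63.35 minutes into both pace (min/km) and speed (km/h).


Pace = time / distance = 63.35 min / 14.63 km = 4.3301 min/km
Speed = distance / time_in_hours = 14.63 / 1.0558 hr
Speed = 13.8564 km/h

4.3301 min/km, 13.8564 km/h


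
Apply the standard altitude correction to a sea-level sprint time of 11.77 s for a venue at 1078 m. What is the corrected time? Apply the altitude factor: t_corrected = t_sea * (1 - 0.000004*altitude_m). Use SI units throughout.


Correction factor = 1 - 0.000004 * 1078 = 0.995688
t_corrected = t_sea * factor = 11.77 * 0.995688
t_corrected = 11.7192 s

11.7192 s


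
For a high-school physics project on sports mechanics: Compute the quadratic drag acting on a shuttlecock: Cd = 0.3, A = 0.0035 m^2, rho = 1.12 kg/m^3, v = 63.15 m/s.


Fd = 0.5 * Cd * rho * A * v^2
Fd = 0.5 * 0.3 * 1.12 * 0.0035 * 63.15^2
v^2 = 3987.9225
Fd = 0.5 * 0.3 * 1.12 * 0.0035 * 3987.9225 = 2.3449 N

2.3449 N


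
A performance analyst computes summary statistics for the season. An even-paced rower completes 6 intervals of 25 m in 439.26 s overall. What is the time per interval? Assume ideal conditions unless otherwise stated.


Split time = total_time / n_laps = 439.26 / 6
Split time = 73.21 s per lap

73.21 s


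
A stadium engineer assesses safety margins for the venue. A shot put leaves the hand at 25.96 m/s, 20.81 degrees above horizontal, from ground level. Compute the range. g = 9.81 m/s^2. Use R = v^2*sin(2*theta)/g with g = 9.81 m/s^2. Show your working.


R = v^2 * sin(2*theta) / g
Convert angle to radians: theta = 20.81 deg = 0.3632 rad
sin(2*theta) = sin(0.7264) = 0.6642
R = 25.96^2 * 0.6642 / 9.81
R = 673.9216 * 0.6642 / 9.81 = 45.6279 m

45.6279 m


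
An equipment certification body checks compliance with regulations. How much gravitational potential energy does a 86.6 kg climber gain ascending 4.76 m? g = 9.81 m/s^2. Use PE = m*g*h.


PE = m * g * h
PE = 86.6 * 9.81 * 4.76
PE = 849.546 * 4.76 = 4043.839 J

4043.839 J


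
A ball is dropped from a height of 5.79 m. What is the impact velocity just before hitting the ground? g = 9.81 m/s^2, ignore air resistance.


v = sqrt(2 * g * h)
v = sqrt(2 * 9.81 * 5.79)
v = sqrt(113.5998) = 10.6583 m/s

10.6583 m/s


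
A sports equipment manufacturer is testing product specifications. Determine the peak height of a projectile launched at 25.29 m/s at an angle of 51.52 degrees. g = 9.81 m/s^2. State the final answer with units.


H = (v*sin(theta))^2 / (2*g)
vy = v*sin(theta) = 25.29 * sin(51.52 deg) = 19.7977 m/s
H = vy^2 / (2*g) = 391.9471 / (2*9.81)
H = 391.9471 / 19.62 = 19.9769 m

19.9769 m


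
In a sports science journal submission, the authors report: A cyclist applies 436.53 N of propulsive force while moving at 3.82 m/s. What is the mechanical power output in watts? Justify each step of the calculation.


P = F * v
P = 436.53 * 3.82
P = 1667.5446 W

1667.5446 W


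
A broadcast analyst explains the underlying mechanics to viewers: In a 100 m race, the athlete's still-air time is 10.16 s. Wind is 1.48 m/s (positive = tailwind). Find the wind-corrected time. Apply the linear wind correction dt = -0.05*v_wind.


dt = -0.05 * v_wind = -0.05 * 1.48 = -0.074 s
t_corrected = t_still + dt = 10.16 + (-0.074)
t_corrected = 10.086 s

10.086 s


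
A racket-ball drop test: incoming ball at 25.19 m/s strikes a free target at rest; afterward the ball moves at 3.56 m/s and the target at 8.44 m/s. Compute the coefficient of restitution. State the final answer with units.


e = (v2_after - v1_after) / (v1_before - v2_before)
Numerator = 8.44 - 3.56 = 4.88
Denominator = 25.19 - 0 = 25.19
e = 4.88 / 25.19 = 0.1937

0.1937


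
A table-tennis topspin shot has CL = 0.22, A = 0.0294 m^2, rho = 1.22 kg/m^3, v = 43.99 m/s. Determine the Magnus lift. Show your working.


FM = 0.5 * CL * rho * A * v^2
FM = 0.5 * 0.22 * 1.22 * 0.0294 * 43.99^2
v^2 = 1935.1201
FM = 0.5 * 0.22 * 1.22 * 0.0294 * 1935.1201 = 7.635 N

7.635 N


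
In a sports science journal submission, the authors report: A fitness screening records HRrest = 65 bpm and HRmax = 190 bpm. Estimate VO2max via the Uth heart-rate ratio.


VO2max = 15.3 * HRmax / HRrest
VO2max = 15.3 * 190 / 65
VO2max = 2907 / 65 = 44.7231 mL/kg/min

44.7231 mL/kg/min


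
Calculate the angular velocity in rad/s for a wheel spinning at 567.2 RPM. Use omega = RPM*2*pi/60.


omega = RPM * 2 * pi / 60
omega = 567.2 * 2 * 3.14159 / 60
omega = 3563.8227 / 60 = 59.397 rad/s

59.397 rad/s


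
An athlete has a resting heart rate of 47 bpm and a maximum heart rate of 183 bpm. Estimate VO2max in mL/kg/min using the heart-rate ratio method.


VO2max = 15.3 * HRmax / HRrest
VO2max = 15.3 * 183 / 47
VO2max = 2799.9 / 47 = 59.5723 mL/kg/min

59.5723 mL/kg/min


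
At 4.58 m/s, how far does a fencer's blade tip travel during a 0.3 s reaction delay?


d = v * t
d = 4.58 * 0.3
d = 1.374 m

1.374 m


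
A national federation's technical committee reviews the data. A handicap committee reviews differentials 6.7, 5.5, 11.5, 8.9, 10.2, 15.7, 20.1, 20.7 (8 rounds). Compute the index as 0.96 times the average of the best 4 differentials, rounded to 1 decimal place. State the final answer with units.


All differentials: 6.7, 5.5, 11.5, 8.9, 10.2, 15.7, 20.1, 20.7
Sorted: 5.5, 6.7, 8.9, 10.2, 11.5, 15.7, 20.1, 20.7
Best 4: 5.5, 6.7, 8.9, 10.2
Average of best = 31.3 / 4 = 7.825
Raw index = 7.825 * 0.96 = 7.512
Handicap index = round(7.512, 1) = 7.5

7.5


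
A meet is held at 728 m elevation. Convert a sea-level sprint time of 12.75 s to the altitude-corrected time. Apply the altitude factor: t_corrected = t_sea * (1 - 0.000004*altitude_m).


Correction factor = 1 - 0.000004 * 728 = 0.997088
t_corrected = t_sea * factor = 12.75 * 0.997088
t_corrected = 12.7129 s

12.7129 s


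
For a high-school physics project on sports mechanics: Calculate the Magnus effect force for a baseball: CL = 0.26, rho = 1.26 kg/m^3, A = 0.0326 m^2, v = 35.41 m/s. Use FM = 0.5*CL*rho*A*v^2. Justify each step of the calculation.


FM = 0.5 * CL * rho * A * v^2
FM = 0.5 * 0.26 * 1.26 * 0.0326 * 35.41^2
v^2 = 1253.8681
FM = 0.5 * 0.26 * 1.26 * 0.0326 * 1253.8681 = 6.6955 N

6.6955 N


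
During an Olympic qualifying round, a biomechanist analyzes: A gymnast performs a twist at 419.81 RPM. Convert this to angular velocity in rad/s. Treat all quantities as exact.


omega = RPM * 2 * pi / 60
omega = 419.81 * 2 * 3.14159 / 60
omega = 2637.744 / 60 = 43.9624 rad/s

43.9624 rad/s


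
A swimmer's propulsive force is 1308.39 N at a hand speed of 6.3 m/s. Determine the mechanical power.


P = F * v
P = 1308.39 * 6.3
P = 8242.857 W

8242.857 W


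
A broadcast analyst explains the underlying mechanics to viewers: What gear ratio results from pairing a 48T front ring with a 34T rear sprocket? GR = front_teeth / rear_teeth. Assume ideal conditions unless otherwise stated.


GR = front_teeth / rear_teeth
GR = 48 / 34
GR = 1.4118

1.4118


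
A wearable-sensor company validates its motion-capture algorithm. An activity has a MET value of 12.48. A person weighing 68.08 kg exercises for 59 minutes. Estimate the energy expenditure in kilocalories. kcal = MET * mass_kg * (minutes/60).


kcal = MET * mass * time_hr
Convert time: 59 min = 0.9833 hr
kcal = 12.48 * 68.08 * 0.9833
kcal = 835.4778 kcal

835.4778 kcal


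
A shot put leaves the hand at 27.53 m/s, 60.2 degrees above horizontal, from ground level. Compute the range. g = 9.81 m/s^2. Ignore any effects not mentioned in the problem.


R = v^2 * sin(2*theta) / g
Convert angle to radians: theta = 60.2 deg = 1.0507 rad
sin(2*theta) = sin(2.1014) = 0.8625
R = 27.53^2 * 0.8625 / 9.81
R = 757.9009 * 0.8625 / 9.81 = 66.6361 m

66.6361 m


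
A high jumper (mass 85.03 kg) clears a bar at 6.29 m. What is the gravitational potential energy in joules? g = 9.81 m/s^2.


PE = m * g * h
PE = 85.03 * 9.81 * 6.29
PE = 834.1443 * 6.29 = 5246.7676 J

5246.7676 J


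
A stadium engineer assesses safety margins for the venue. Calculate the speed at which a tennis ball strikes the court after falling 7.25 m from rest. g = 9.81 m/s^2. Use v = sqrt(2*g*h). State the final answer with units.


v = sqrt(2 * g * h)
v = sqrt(2 * 9.81 * 7.25)
v = sqrt(142.245) = 11.9267 m/s

11.9267 m/s


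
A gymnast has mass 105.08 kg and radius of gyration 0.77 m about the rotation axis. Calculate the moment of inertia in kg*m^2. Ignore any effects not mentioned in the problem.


I = m * k^2
I = 105.08 * 0.77^2
I = 105.08 * 0.5929 = 62.3019 kg*m^2

62.3019 kg*m^2


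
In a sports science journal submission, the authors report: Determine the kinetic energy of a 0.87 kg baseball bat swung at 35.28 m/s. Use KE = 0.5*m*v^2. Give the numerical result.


KE = 0.5 * m * v^2
KE = 0.5 * 0.87 * 35.28^2
KE = 0.5 * 0.87 * 1244.6784 = 541.4351 J

541.4351 J


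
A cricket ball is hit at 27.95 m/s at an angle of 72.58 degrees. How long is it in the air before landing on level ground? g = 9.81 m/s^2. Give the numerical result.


T = 2*v*sin(theta)/g
sin(theta) = sin(72.58 deg) = 0.9541
T = 2*27.95*0.9541 / 9.81
T = 53.3362 / 9.81 = 5.4369 s

5.4369 s


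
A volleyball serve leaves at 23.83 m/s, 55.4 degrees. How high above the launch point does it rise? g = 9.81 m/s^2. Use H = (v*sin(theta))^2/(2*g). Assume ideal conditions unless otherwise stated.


H = (v*sin(theta))^2 / (2*g)
vy = v*sin(theta) = 23.83 * sin(55.4 deg) = 19.6153 m/s
H = vy^2 / (2*g) = 384.7616 / (2*9.81)
H = 384.7616 / 19.62 = 19.6107 m

19.6107 m


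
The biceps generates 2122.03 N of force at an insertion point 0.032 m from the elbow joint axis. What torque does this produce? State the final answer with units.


tau = F * d
tau = 2122.03 * 0.032
tau = 67.905 N*m

67.905 N*m


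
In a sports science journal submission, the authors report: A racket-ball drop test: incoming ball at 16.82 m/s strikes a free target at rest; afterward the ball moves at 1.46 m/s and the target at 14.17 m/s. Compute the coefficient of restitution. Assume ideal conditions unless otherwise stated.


e = (v2_after - v1_after) / (v1_before - v2_before)
Numerator = 14.17 - 1.46 = 12.71
Denominator = 16.82 - 0 = 16.82
e = 12.71 / 16.82 = 0.7556

0.7556


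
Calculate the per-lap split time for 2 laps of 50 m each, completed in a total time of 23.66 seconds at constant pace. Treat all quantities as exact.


Split time = total_time / n_laps = 23.66 / 2
Split time = 11.83 s per lap

11.83 s


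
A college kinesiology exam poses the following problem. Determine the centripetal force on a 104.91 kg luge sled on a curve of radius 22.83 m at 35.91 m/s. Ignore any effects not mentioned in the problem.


Fc = m * v^2 / r
v^2 = 35.91^2 = 1289.5281
Fc = 104.91 * 1289.5281 / 22.83
Fc = 135284.393 / 22.83 = 5925.729 N

5925.729 N


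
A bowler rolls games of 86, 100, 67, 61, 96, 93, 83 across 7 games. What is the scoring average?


Average = sum / n
Sum = 586
Average = 586 / 7 = 83.7143

83.7143


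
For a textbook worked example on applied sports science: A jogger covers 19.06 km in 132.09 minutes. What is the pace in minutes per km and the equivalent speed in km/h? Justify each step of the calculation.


Pace = time / distance = 132.09 min / 19.06 km = 6.9302 min/km
Speed = distance / time_in_hours = 19.06 / 2.2015 hr
Speed = 8.6577 km/h

6.9302 min/km, 8.6577 km/h


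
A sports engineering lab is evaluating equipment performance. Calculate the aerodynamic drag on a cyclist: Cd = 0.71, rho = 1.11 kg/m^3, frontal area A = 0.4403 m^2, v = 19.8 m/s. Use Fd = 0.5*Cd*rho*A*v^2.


Fd = 0.5 * Cd * rho * A * v^2
Fd = 0.5 * 0.71 * 1.11 * 0.4403 * 19.8^2
v^2 = 392.04
Fd = 0.5 * 0.71 * 1.11 * 0.4403 * 392.04 = 68.019 N

68.019 N


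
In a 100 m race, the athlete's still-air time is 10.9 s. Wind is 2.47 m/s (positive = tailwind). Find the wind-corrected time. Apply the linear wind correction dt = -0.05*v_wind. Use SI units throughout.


dt = -0.05 * v_wind = -0.05 * 2.47 = -0.1235 s
t_corrected = t_still + dt = 10.9 + (-0.1235)
t_corrected = 10.7765 s

10.7765 s


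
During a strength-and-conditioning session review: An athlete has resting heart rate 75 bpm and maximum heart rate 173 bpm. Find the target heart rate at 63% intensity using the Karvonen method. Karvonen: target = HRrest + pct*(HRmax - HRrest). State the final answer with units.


Target = HRrest + pct*(HRmax - HRrest)
Heart rate reserve = HRmax - HRrest = 173 - 75 = 98 bpm
Fraction = 63% = 0.63
Target = 75 + 0.63 * 98
Target = 75 + 61.74 = 136.74 bpm

136.74 bpm


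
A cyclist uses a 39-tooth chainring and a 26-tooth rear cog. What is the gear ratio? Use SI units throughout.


GR = front_teeth / rear_teeth
GR = 39 / 26
GR = 1.5

1.5


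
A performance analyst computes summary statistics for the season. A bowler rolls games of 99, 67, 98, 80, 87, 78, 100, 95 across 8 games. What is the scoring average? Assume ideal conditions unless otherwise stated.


Average = sum / n
Sum = 704
Average = 704 / 8 = 88

88


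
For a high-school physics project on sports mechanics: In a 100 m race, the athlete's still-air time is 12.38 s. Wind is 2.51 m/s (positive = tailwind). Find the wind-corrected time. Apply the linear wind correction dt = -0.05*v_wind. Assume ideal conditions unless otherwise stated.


dt = -0.05 * v_wind = -0.05 * 2.51 = -0.1255 s
t_corrected = t_still + dt = 12.38 + (-0.1255)
t_corrected = 12.2545 s

12.2545 s


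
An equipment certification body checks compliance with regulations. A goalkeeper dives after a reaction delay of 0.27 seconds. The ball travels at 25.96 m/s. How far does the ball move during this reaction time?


d = v * t
d = 25.96 * 0.27
d = 7.0092 m

7.0092 m


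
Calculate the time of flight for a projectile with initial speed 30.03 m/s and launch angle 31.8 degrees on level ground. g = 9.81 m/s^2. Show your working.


T = 2*v*sin(theta)/g
sin(theta) = sin(31.8 deg) = 0.527
T = 2*30.03*0.527 / 9.81
T = 31.649 / 9.81 = 3.2262 s

3.2262 s


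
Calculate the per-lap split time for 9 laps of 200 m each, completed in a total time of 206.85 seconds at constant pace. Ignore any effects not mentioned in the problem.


Split time = total_time / n_laps = 206.85 / 9
Split time = 22.9833 s per lap

22.9833 s


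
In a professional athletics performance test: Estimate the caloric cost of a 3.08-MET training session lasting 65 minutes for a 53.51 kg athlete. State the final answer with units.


kcal = MET * mass * time_hr
Convert time: 65 min = 1.0833 hr
kcal = 3.08 * 53.51 * 1.0833
kcal = 178.545 kcal

178.545 kcal


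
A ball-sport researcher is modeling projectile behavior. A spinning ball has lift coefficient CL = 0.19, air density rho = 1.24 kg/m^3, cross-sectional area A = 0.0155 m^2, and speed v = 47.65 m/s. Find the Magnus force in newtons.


FM = 0.5 * CL * rho * A * v^2
FM = 0.5 * 0.19 * 1.24 * 0.0155 * 47.65^2
v^2 = 2270.5225
FM = 0.5 * 0.19 * 1.24 * 0.0155 * 2270.5225 = 4.1457 N

4.1457 N


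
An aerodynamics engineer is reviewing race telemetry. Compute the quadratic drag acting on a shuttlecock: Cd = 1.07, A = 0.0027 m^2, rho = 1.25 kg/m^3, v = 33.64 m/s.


Fd = 0.5 * Cd * rho * A * v^2
Fd = 0.5 * 1.07 * 1.25 * 0.0027 * 33.64^2
v^2 = 1131.6496
Fd = 0.5 * 1.07 * 1.25 * 0.0027 * 1131.6496 = 2.0433 N

2.0433 N


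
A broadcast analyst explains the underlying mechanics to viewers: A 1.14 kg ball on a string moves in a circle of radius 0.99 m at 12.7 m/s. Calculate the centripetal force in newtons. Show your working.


Fc = m * v^2 / r
v^2 = 12.7^2 = 161.29
Fc = 1.14 * 161.29 / 0.99
Fc = 183.8706 / 0.99 = 185.7279 N

185.7279 N


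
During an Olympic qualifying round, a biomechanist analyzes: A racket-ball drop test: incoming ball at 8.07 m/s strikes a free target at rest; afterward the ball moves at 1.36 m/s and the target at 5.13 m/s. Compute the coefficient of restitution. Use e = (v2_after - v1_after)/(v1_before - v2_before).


e = (v2_after - v1_after) / (v1_before - v2_before)
Numerator = 5.13 - 1.36 = 3.77
Denominator = 8.07 - 0 = 8.07
e = 3.77 / 8.07 = 0.4672

0.4672


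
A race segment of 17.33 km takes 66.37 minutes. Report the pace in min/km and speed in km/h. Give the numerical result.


Pace = time / distance = 66.37 min / 17.33 km = 3.8298 min/km
Speed = distance / time_in_hours = 17.33 / 1.1062 hr
Speed = 15.6667 km/h

3.8298 min/km, 15.6667 km/h


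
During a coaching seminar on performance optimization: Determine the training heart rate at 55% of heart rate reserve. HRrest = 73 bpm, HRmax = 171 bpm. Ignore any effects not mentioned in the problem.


Target = HRrest + pct*(HRmax - HRrest)
Heart rate reserve = HRmax - HRrest = 171 - 73 = 98 bpm
Fraction = 55% = 0.55
Target = 73 + 0.55 * 98
Target = 73 + 53.9 = 126.9 bpm

126.9 bpm


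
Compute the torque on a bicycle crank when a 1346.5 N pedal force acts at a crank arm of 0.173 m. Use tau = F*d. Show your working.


tau = F * d
tau = 1346.5 * 0.173
tau = 232.9445 N*m

232.9445 N*m


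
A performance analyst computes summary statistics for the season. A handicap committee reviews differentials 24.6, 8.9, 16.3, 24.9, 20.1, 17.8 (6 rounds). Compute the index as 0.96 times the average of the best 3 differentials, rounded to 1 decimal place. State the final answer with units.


All differentials: 24.6, 8.9, 16.3, 24.9, 20.1, 17.8
Sorted: 8.9, 16.3, 17.8, 20.1, 24.6, 24.9
Best 3: 8.9, 16.3, 17.8
Average of best = 43 / 3 = 14.3333
Raw index = 14.3333 * 0.96 = 13.76
Handicap index = round(13.76, 1) = 13.8

13.8


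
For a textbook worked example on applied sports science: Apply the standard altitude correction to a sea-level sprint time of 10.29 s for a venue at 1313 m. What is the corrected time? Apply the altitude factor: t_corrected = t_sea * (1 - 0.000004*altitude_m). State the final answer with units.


Correction factor = 1 - 0.000004 * 1313 = 0.994748
t_corrected = t_sea * factor = 10.29 * 0.994748
t_corrected = 10.236 s

10.236 s


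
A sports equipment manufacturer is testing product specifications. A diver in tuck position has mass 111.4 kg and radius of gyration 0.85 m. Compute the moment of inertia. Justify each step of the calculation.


I = m * k^2
I = 111.4 * 0.85^2
I = 111.4 * 0.7225 = 80.4865 kg*m^2

80.4865 kg*m^2


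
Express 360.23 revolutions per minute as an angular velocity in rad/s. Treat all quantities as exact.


omega = RPM * 2 * pi / 60
omega = 360.23 * 2 * 3.14159 / 60
omega = 2263.3918 / 60 = 37.7232 rad/s

37.7232 rad/s


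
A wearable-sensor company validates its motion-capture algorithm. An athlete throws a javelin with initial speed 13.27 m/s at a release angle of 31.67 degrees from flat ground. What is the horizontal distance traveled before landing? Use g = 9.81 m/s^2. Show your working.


R = v^2 * sin(2*theta) / g
Convert angle to radians: theta = 31.67 deg = 0.5527 rad
sin(2*theta) = sin(1.1055) = 0.8937
R = 13.27^2 * 0.8937 / 9.81
R = 176.0929 * 0.8937 / 9.81 = 16.042 m

16.042 m


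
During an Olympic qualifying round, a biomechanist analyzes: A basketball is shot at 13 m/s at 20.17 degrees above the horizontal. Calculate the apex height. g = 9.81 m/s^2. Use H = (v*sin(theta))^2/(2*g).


H = (v*sin(theta))^2 / (2*g)
vy = v*sin(theta) = 13 * sin(20.17 deg) = 4.4825 m/s
H = vy^2 / (2*g) = 20.0927 / (2*9.81)
H = 20.0927 / 19.62 = 1.0241 m

1.0241 m


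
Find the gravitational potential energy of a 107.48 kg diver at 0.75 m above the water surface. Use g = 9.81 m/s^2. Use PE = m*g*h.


PE = m * g * h
PE = 107.48 * 9.81 * 0.75
PE = 1054.3788 * 0.75 = 790.7841 J

790.7841 J


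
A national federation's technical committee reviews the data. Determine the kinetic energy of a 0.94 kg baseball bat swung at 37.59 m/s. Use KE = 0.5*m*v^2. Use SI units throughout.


KE = 0.5 * m * v^2
KE = 0.5 * 0.94 * 37.59^2
KE = 0.5 * 0.94 * 1413.0081 = 664.1138 J

664.1138 J


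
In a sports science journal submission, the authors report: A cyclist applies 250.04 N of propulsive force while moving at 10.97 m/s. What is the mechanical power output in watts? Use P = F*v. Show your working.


P = F * v
P = 250.04 * 10.97
P = 2742.9388 W

2742.9388 W


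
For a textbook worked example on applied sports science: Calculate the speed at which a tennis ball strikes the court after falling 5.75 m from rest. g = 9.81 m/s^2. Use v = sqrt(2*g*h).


v = sqrt(2 * g * h)
v = sqrt(2 * 9.81 * 5.75)
v = sqrt(112.815) = 10.6214 m/s

10.6214 m/s


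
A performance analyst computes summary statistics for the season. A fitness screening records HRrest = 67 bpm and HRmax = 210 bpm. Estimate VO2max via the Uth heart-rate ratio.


VO2max = 15.3 * HRmax / HRrest
VO2max = 15.3 * 210 / 67
VO2max = 3213 / 67 = 47.9552 mL/kg/min

47.9552 mL/kg/min


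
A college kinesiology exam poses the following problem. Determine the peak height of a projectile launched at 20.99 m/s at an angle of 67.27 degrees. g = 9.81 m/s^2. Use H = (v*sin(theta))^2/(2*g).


H = (v*sin(theta))^2 / (2*g)
vy = v*sin(theta) = 20.99 * sin(67.27 deg) = 19.3598 m/s
H = vy^2 / (2*g) = 374.803 / (2*9.81)
H = 374.803 / 19.62 = 19.1031 m

19.1031 m


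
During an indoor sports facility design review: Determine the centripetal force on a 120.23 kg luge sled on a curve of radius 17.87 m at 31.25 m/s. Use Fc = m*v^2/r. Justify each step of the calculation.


Fc = m * v^2 / r
v^2 = 31.25^2 = 976.5625
Fc = 120.23 * 976.5625 / 17.87
Fc = 117412.1094 / 17.87 = 6570.3475 N

6570.3475 N


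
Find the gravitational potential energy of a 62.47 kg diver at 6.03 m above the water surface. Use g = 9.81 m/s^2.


PE = m * g * h
PE = 62.47 * 9.81 * 6.03
PE = 612.8307 * 6.03 = 3695.3691 J

3695.3691 J


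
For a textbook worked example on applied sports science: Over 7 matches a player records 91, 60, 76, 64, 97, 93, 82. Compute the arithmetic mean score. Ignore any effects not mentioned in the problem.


Average = sum / n
Sum = 563
Average = 563 / 7 = 80.4286

80.4286


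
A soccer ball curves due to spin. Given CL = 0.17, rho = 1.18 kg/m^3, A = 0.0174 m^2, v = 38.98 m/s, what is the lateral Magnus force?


FM = 0.5 * CL * rho * A * v^2
FM = 0.5 * 0.17 * 1.18 * 0.0174 * 38.98^2
v^2 = 1519.4404
FM = 0.5 * 0.17 * 1.18 * 0.0174 * 1519.4404 = 2.6518 N

2.6518 N


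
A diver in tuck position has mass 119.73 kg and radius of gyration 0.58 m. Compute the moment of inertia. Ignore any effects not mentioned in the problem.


I = m * k^2
I = 119.73 * 0.58^2
I = 119.73 * 0.3364 = 40.2772 kg*m^2

40.2772 kg*m^2


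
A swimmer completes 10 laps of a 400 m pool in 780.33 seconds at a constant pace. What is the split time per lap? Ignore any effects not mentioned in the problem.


Split time = total_time / n_laps = 780.33 / 10
Split time = 78.033 s per lap

78.033 s


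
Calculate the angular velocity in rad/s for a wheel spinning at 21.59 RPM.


omega = RPM * 2 * pi / 60
omega = 21.59 * 2 * 3.14159 / 60
omega = 135.654 / 60 = 2.2609 rad/s

2.2609 rad/s


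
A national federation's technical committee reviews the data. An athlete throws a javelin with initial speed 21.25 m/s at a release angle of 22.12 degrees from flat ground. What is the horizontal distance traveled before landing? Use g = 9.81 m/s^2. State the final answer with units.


R = v^2 * sin(2*theta) / g
Convert angle to radians: theta = 22.12 deg = 0.3861 rad
sin(2*theta) = sin(0.7721) = 0.6977
R = 21.25^2 * 0.6977 / 9.81
R = 451.5625 * 0.6977 / 9.81 = 32.1141 m

32.1141 m


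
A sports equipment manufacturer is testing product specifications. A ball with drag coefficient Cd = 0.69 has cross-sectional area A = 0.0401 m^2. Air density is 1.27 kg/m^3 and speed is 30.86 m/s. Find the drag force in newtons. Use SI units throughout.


Fd = 0.5 * Cd * rho * A * v^2
Fd = 0.5 * 0.69 * 1.27 * 0.0401 * 30.86^2
v^2 = 952.3396
Fd = 0.5 * 0.69 * 1.27 * 0.0401 * 952.3396 = 16.7324 N

16.7324 N


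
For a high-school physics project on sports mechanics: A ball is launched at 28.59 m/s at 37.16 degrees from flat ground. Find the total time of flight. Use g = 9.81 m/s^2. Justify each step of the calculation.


T = 2*v*sin(theta)/g
sin(theta) = sin(37.16 deg) = 0.604
T = 2*28.59*0.604 / 9.81
T = 34.5392 / 9.81 = 3.5208 s

3.5208 s


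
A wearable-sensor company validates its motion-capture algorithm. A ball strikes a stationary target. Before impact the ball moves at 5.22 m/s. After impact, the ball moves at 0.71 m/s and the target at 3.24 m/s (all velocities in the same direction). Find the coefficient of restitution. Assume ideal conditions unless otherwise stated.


e = (v2_after - v1_after) / (v1_before - v2_before)
Numerator = 3.24 - 0.71 = 2.53
Denominator = 5.22 - 0 = 5.22
e = 2.53 / 5.22 = 0.4847

0.4847


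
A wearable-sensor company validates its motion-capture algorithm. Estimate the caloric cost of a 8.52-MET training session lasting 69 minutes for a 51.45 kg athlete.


kcal = MET * mass * time_hr
Convert time: 69 min = 1.15 hr
kcal = 8.52 * 51.45 * 1.15
kcal = 504.1071 kcal

504.1071 kcal


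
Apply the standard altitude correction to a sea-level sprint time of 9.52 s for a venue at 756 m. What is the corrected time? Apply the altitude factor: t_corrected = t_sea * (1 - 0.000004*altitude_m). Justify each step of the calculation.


Correction factor = 1 - 0.000004 * 756 = 0.996976
t_corrected = t_sea * factor = 9.52 * 0.996976
t_corrected = 9.4912 s

9.4912 s


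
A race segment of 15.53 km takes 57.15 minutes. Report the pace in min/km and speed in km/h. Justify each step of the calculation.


Pace = time / distance = 57.15 min / 15.53 km = 3.68 min/km
Speed = distance / time_in_hours = 15.53 / 0.9525 hr
Speed = 16.3045 km/h

3.68 min/km, 16.3045 km/h


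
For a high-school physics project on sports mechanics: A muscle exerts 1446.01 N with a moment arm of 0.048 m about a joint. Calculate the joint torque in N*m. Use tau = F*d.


tau = F * d
tau = 1446.01 * 0.048
tau = 69.4085 N*m

69.4085 N*m


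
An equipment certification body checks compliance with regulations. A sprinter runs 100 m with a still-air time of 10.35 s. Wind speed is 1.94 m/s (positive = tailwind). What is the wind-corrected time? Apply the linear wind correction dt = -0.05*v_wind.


dt = -0.05 * v_wind = -0.05 * 1.94 = -0.097 s
t_corrected = t_still + dt = 10.35 + (-0.097)
t_corrected = 10.253 s

10.253 s


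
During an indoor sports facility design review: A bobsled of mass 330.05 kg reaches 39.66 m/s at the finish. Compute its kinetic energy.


KE = 0.5 * m * v^2
KE = 0.5 * 330.05 * 39.66^2
KE = 0.5 * 330.05 * 1572.9156 = 259570.3969 J

259570.3969 J


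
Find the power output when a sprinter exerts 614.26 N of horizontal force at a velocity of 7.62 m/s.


P = F * v
P = 614.26 * 7.62
P = 4680.6612 W

4680.6612 W


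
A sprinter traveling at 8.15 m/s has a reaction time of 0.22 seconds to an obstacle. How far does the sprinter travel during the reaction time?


d = v * t
d = 8.15 * 0.22
d = 1.793 m

1.793 m


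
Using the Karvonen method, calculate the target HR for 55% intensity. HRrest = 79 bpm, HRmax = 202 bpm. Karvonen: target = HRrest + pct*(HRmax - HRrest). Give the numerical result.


Target = HRrest + pct*(HRmax - HRrest)
Heart rate reserve = HRmax - HRrest = 202 - 79 = 123 bpm
Fraction = 55% = 0.55
Target = 79 + 0.55 * 123
Target = 79 + 67.65 = 146.65 bpm

146.65 bpm


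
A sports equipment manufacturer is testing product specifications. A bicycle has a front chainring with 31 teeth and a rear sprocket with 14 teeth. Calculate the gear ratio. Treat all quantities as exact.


GR = front_teeth / rear_teeth
GR = 31 / 14
GR = 2.2143

2.2143


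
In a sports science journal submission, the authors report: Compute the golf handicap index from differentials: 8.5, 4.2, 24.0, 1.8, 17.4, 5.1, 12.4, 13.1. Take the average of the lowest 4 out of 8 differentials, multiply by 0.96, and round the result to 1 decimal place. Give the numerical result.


All differentials: 8.5, 4.2, 24.0, 1.8, 17.4, 5.1, 12.4, 13.1
Sorted: 1.8, 4.2, 5.1, 8.5, 12.4, 13.1, 17.4, 24.0
Best 4: 1.8, 4.2, 5.1, 8.5
Average of best = 19.6 / 4 = 4.9
Raw index = 4.9 * 0.96 = 4.704
Handicap index = round(4.704, 1) = 4.7

4.7


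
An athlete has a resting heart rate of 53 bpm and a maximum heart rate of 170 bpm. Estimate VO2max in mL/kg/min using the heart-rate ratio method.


VO2max = 15.3 * HRmax / HRrest
VO2max = 15.3 * 170 / 53
VO2max = 2601 / 53 = 49.0755 mL/kg/min

49.0755 mL/kg/min


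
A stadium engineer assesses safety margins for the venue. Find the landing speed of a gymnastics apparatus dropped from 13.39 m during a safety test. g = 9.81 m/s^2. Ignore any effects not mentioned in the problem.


v = sqrt(2 * g * h)
v = sqrt(2 * 9.81 * 13.39)
v = sqrt(262.7118) = 16.2084 m/s

16.2084 m/s


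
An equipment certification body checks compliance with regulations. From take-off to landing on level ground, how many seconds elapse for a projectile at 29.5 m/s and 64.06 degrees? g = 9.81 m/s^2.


T = 2*v*sin(theta)/g
sin(theta) = sin(64.06 deg) = 0.8993
T = 2*29.5*0.8993 / 9.81
T = 53.0559 / 9.81 = 5.4083 s

5.4083 s


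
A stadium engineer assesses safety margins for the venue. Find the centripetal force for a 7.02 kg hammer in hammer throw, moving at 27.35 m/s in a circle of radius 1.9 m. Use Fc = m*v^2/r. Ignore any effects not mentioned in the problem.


Fc = m * v^2 / r
v^2 = 27.35^2 = 748.0225
Fc = 7.02 * 748.0225 / 1.9
Fc = 5251.1179 / 1.9 = 2763.7463 N

2763.7463 N


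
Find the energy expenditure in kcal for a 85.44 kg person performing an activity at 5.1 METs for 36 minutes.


kcal = MET * mass * time_hr
Convert time: 36 min = 0.6 hr
kcal = 5.1 * 85.44 * 0.6
kcal = 261.4464 kcal

261.4464 kcal


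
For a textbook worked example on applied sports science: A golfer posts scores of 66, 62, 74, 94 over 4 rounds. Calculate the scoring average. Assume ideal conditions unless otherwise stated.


Average = sum / n
Sum = 296
Average = 296 / 4 = 74

74


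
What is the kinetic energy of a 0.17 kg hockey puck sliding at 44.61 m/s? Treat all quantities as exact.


KE = 0.5 * m * v^2
KE = 0.5 * 0.17 * 44.61^2
KE = 0.5 * 0.17 * 1990.0521 = 169.1544 J

169.1544 J


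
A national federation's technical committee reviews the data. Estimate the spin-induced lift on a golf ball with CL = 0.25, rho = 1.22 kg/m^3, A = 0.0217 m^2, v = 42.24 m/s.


FM = 0.5 * CL * rho * A * v^2
FM = 0.5 * 0.25 * 1.22 * 0.0217 * 42.24^2
v^2 = 1784.2176
FM = 0.5 * 0.25 * 1.22 * 0.0217 * 1784.2176 = 5.9044 N

5.9044 N


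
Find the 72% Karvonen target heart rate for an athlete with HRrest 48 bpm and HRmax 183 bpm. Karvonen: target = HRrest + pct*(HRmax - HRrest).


Target = HRrest + pct*(HRmax - HRrest)
Heart rate reserve = HRmax - HRrest = 183 - 48 = 135 bpm
Fraction = 72% = 0.72
Target = 48 + 0.72 * 135
Target = 48 + 97.2 = 145.2 bpm

145.2 bpm


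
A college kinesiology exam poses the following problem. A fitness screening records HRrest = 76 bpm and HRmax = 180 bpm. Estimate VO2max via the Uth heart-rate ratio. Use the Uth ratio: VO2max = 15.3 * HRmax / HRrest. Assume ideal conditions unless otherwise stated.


VO2max = 15.3 * HRmax / HRrest
VO2max = 15.3 * 180 / 76
VO2max = 2754 / 76 = 36.2368 mL/kg/min

36.2368 mL/kg/min


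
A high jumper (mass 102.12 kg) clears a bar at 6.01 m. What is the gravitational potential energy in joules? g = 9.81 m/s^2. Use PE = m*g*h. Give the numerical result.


PE = m * g * h
PE = 102.12 * 9.81 * 6.01
PE = 1001.7972 * 6.01 = 6020.8012 J

6020.8012 J


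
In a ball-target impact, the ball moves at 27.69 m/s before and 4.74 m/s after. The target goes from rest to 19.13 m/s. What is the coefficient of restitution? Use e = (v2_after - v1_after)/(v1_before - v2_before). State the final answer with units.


e = (v2_after - v1_after) / (v1_before - v2_before)
Numerator = 19.13 - 4.74 = 14.39
Denominator = 27.69 - 0 = 27.69
e = 14.39 / 27.69 = 0.5197

0.5197


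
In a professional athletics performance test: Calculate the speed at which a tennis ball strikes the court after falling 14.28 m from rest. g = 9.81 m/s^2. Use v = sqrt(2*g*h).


v = sqrt(2 * g * h)
v = sqrt(2 * 9.81 * 14.28)
v = sqrt(280.1736) = 16.7384 m/s

16.7384 m/s


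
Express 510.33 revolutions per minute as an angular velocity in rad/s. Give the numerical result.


omega = RPM * 2 * pi / 60
omega = 510.33 * 2 * 3.14159 / 60
omega = 3206.498 / 60 = 53.4416 rad/s

53.4416 rad/s


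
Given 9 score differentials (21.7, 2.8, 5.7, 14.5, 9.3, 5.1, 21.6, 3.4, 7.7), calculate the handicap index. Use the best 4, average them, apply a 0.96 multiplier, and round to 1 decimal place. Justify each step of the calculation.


All differentials: 21.7, 2.8, 5.7, 14.5, 9.3, 5.1, 21.6, 3.4, 7.7
Sorted: 2.8, 3.4, 5.1, 5.7, 7.7, 9.3, 14.5, 21.6, 21.7
Best 4: 2.8, 3.4, 5.1, 5.7
Average of best = 17 / 4 = 4.25
Raw index = 4.25 * 0.96 = 4.08
Handicap index = round(4.08, 1) = 4.1

4.1


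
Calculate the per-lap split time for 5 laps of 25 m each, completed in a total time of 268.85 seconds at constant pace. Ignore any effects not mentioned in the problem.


Split time = total_time / n_laps = 268.85 / 5
Split time = 53.77 s per lap

53.77 s


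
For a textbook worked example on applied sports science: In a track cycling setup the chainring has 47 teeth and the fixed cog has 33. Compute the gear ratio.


GR = front_teeth / rear_teeth
GR = 47 / 33
GR = 1.4242

1.4242


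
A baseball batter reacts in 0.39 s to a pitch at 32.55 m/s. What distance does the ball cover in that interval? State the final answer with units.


d = v * t
d = 32.55 * 0.39
d = 12.6945 m

12.6945 m


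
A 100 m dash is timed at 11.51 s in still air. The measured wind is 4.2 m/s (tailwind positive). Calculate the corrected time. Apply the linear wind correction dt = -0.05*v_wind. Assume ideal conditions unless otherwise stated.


dt = -0.05 * v_wind = -0.05 * 4.2 = -0.21 s
t_corrected = t_still + dt = 11.51 + (-0.21)
t_corrected = 11.3 s

11.3 s


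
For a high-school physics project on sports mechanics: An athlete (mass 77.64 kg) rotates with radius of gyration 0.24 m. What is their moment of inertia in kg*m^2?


I = m * k^2
I = 77.64 * 0.24^2
I = 77.64 * 0.0576 = 4.4721 kg*m^2

4.4721 kg*m^2


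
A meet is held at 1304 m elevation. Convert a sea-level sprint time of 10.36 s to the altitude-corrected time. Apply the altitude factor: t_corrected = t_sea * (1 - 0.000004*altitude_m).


Correction factor = 1 - 0.000004 * 1304 = 0.994784
t_corrected = t_sea * factor = 10.36 * 0.994784
t_corrected = 10.306 s

10.306 s


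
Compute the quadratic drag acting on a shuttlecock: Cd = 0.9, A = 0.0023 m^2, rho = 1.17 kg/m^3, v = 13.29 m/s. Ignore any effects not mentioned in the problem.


Fd = 0.5 * Cd * rho * A * v^2
Fd = 0.5 * 0.9 * 1.17 * 0.0023 * 13.29^2
v^2 = 176.6241
Fd = 0.5 * 0.9 * 1.17 * 0.0023 * 176.6241 = 0.2139 N

0.2139 N


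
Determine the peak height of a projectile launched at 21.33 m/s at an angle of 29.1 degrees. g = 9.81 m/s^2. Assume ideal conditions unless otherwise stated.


H = (v*sin(theta))^2 / (2*g)
vy = v*sin(theta) = 21.33 * sin(29.1 deg) = 10.3735 m/s
H = vy^2 / (2*g) = 107.6102 / (2*9.81)
H = 107.6102 / 19.62 = 5.4847 m

5.4847 m


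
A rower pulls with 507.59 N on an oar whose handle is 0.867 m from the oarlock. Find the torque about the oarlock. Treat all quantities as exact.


tau = F * d
tau = 507.59 * 0.867
tau = 440.0805 N*m

440.0805 N*m


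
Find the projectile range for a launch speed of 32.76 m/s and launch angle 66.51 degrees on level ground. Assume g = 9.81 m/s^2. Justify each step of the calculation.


R = v^2 * sin(2*theta) / g
Convert angle to radians: theta = 66.51 deg = 1.1608 rad
sin(2*theta) = sin(2.3216) = 0.7311
R = 32.76^2 * 0.7311 / 9.81
R = 1073.2176 * 0.7311 / 9.81 = 79.9843 m

79.9843 m


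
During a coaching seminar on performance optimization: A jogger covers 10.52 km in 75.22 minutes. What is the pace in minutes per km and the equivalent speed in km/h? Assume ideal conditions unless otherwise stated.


Pace = time / distance = 75.22 min / 10.52 km = 7.1502 min/km
Speed = distance / time_in_hours = 10.52 / 1.2537 hr
Speed = 8.3914 km/h

7.1502 min/km, 8.3914 km/h


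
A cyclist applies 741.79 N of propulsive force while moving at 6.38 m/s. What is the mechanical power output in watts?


P = F * v
P = 741.79 * 6.38
P = 4732.6202 W

4732.6202 W


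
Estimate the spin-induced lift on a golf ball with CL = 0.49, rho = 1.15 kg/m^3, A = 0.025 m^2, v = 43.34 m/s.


FM = 0.5 * CL * rho * A * v^2
FM = 0.5 * 0.49 * 1.15 * 0.025 * 43.34^2
v^2 = 1878.3556
FM = 0.5 * 0.49 * 1.15 * 0.025 * 1878.3556 = 13.2307 N

13.2307 N
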